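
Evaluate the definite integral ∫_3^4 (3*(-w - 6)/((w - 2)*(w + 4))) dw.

Factor the denominator: w**2 + 2*w - 8 = (w + 4)(w - 2).
Partial fractions: 3*(-w - 6)/((w - 2)*(w + 4)) = 1/(w + 4) - 4/(w - 2).
An antiderivative is F(w) = -4*log(w - 2) + log(w + 4).
Then F(4) - F(3) = (-log(2)) - (log(7)) = -log(14).

-log(14)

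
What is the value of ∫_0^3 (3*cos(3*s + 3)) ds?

Let u = 3*s + 3, so du = 3 ds. When s = 0, u = 3; when s = 3, u = 12.
The integral becomes ∫ cos(u) du from 3 to 12, with antiderivative sin(u).
Back in s: F(s) = sin(3*s + 3).
Then F(3) - F(0) = (sin(12)) - (sin(3)) = sin(12) - sin(3).

sin(12) - sin(3)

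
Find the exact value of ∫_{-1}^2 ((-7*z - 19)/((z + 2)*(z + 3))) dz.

-8*log(2) - 2*log(5)

Factor the denominator: z**2 + 5*z + 6 = (z + 3)(z + 2).
Partial fractions: (-7*z - 19)/((z + 2)*(z + 3)) = -2/(z + 3) - 5/(z + 2).
An antiderivative is F(z) = -5*log(z + 2) - 2*log(z + 3).
Then F(2) - F(-1) = (-10*log(2) - 2*log(5)) - (-log(4)) = -8*log(2) - 2*log(5).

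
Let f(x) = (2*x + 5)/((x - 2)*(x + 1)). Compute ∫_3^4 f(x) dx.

log(32/5)

Factor the denominator: x**2 - x - 2 = (x + 1)(x - 2).
Partial fractions: (2*x + 5)/((x - 2)*(x + 1)) = -1/(x + 1) + 3/(x - 2).
An antiderivative is F(x) = 3*log(x - 2) - log(x + 1).
Then F(4) - F(3) = (log(8/5)) - (-log(4)) = log(32/5).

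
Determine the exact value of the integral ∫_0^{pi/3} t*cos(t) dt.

-1/2 + sqrt(3)*pi/6

Integrate by parts once (u = t, dv = cos(t) dt).
An antiderivative is F(t) = t*sin(t) + cos(t).
Then F(pi/3) - F(0) = (1/2 + sqrt(3)*pi/6) - (1) = -1/2 + sqrt(3)*pi/6.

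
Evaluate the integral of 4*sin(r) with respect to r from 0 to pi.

8

An antiderivative is F(r) = -4*cos(r).
Then F(pi) - F(0) = (4) - (-4) = 8.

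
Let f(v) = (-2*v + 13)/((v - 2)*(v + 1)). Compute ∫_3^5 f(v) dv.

Factor the denominator: v**2 - v - 2 = (v + 1)(v - 2).
Partial fractions: (-2*v + 13)/((v - 2)*(v + 1)) = -5/(v + 1) + 3/(v - 2).
An antiderivative is F(v) = 3*log(v - 2) - 5*log(v + 1).
Then F(5) - F(3) = (-5*log(2) - 2*log(3)) - (-10*log(2)) = log(32/9).

log(32/9)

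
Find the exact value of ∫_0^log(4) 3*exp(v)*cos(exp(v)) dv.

Let u = exp(v), so du = exp(v) dv. When v = 0, u = 1; when v = log(4), u = 4.
The integral becomes 3·∫ cos(u) du from 1 to 4, with antiderivative 3*sin(u).
Back in v: F(v) = 3*sin(exp(v)).
Then F(log(4)) - F(0) = (3*sin(4)) - (3*sin(1)) = -3*sin(1) + 3*sin(4).

-3*sin(1) + 3*sin(4)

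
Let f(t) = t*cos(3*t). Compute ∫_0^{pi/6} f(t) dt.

Integrate by parts once (u = t, dv = cos(3*t) dt).
An antiderivative is F(t) = t*sin(3*t)/3 + cos(3*t)/9.
Then F(pi/6) - F(0) = (pi/18) - (1/9) = -1/9 + pi/18.

-1/9 + pi/18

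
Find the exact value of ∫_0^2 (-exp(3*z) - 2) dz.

An antiderivative is F(z) = -exp(3*z)/3 - 2*z.
Then F(2) - F(0) = (-exp(6)/3 - 4) - (-1/3) = -exp(6)/3 - 11/3.

-exp(6)/3 - 11/3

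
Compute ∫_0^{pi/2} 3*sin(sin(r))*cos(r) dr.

3 - 3*cos(1)

Let u = sin(r), so du = cos(r) dr. When r = 0, u = 0; when r = pi/2, u = 1.
The integral becomes 3·∫ sin(u) du from 0 to 1, with antiderivative -3*cos(u).
Back in r: F(r) = -3*cos(sin(r)).
Then F(pi/2) - F(0) = (-3*cos(1)) - (-3) = 3 - 3*cos(1).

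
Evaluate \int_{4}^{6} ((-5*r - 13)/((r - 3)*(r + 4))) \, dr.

Factor the denominator: r**2 + r - 12 = (r + 4)(r - 3).
Partial fractions: (-5*r - 13)/((r - 3)*(r + 4)) = -1/(r + 4) - 4/(r - 3).
An antiderivative is F(r) = -4*log(r - 3) - log(r + 4).
Then F(6) - F(4) = (-4*log(3) - log(5) - log(2)) - (-log(8)) = -4*log(3) - log(5) + 2*log(2).

-4*log(3) - log(5) + 2*log(2)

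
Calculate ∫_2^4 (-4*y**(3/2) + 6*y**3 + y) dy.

32*sqrt(2)/5 + 1574/5

By the power rule, an antiderivative is F(y) = -8*y**(5/2)/5 + 3*y**4/2 + y**2/2.
Then F(4) - F(2) = (1704/5) - (26 - 32*sqrt(2)/5) = 32*sqrt(2)/5 + 1574/5.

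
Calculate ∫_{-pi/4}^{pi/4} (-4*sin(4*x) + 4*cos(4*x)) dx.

An antiderivative is F(x) = sin(4*x) + cos(4*x).
Then F(pi/4) - F(-pi/4) = (-1) - (-1) = 0.

0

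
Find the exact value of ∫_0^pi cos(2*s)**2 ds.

Use the identity cos^2(2*s) = (1 + cos(4*s))/2.
An antiderivative is F(s) = s/2 + sin(4*s)/8.
Then F(pi) - F(0) = (pi/2) - (0) = pi/2.

pi/2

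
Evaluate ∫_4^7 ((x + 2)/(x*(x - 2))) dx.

Factor the denominator: x**2 - 2*x = x(x - 2).
Partial fractions: (x + 2)/(x*(x - 2)) = -1/x + 2/(x - 2).
An antiderivative is F(x) = -log(x) + 2*log(x - 2).
Then F(7) - F(4) = (log(25/7)) - (0) = log(25/7).

log(25/7)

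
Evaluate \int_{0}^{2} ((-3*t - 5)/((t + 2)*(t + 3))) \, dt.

-4*log(5) + log(2) + 4*log(3)

Factor the denominator: t**2 + 5*t + 6 = (t + 3)(t + 2).
Partial fractions: (-3*t - 5)/((t + 2)*(t + 3)) = -4/(t + 3) + 1/(t + 2).
An antiderivative is F(t) = log(t + 2) - 4*log(t + 3).
Then F(2) - F(0) = (-4*log(5) + 2*log(2)) - (log(2/81)) = -4*log(5) + log(2) + 4*log(3).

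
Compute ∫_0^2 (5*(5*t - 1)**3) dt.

Let u = 5*t - 1, so du = 5 dt. When t = 0, u = -1; when t = 2, u = 9.
The integral becomes ∫ u**3 du from -1 to 9, with antiderivative u**4/4.
Back in t: F(t) = (5*t - 1)**4/4.
Then F(2) - F(0) = (6561/4) - (1/4) = 1640.

1640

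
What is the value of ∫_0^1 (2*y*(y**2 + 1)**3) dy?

15/4

Let u = y**2 + 1, so du = 2*y dy. When y = 0, u = 1; when y = 1, u = 2.
The integral becomes ∫ u**3 du from 1 to 2, with antiderivative u**4/4.
Back in y: F(y) = (y**2 + 1)**4/4.
Then F(1) - F(0) = (4) - (1/4) = 15/4.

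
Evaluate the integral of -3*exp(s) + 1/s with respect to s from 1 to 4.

An antiderivative is F(s) = -3*exp(s) + log(s).
Then F(4) - F(1) = (-3*exp(4) + log(4)) - (-3*exp(1)) = -3*exp(4) + log(4) + 3*exp(1).

-3*exp(4) + log(4) + 3*exp(1)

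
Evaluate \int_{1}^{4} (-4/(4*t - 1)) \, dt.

An antiderivative is F(t) = -log(4*t - 1).
Then F(4) - F(1) = (-log(15)) - (-log(3)) = -log(5).

-log(5)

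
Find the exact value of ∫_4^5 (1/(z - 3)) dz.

An antiderivative is F(z) = log(z - 3).
Then F(5) - F(4) = (log(2)) - (0) = log(2).

log(2)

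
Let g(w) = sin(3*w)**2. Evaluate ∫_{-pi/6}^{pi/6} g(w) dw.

Use the identity sin^2(3*w) = (1 - cos(6*w))/2.
An antiderivative is F(w) = w/2 - sin(6*w)/12.
Then F(pi/6) - F(-pi/6) = (pi/12) - (-pi/12) = pi/6.

pi/6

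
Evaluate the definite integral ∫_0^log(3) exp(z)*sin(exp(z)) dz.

Let u = exp(z), so du = exp(z) dz. When z = 0, u = 1; when z = log(3), u = 3.
The integral becomes ∫ sin(u) du from 1 to 3, with antiderivative -cos(u).
Back in z: F(z) = -cos(exp(z)).
Then F(log(3)) - F(0) = (-cos(3)) - (-cos(1)) = cos(1) - cos(3).

cos(1) - cos(3)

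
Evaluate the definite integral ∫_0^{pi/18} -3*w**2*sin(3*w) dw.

-sqrt(3)/9 - pi/54 + sqrt(3)*pi**2/648 + 2/9

Integrate by parts twice (u = w^2, dv = -3*sin(3*w) dw).
An antiderivative is F(w) = w**2*cos(3*w) - 2*w*sin(3*w)/3 - 2*cos(3*w)/9.
Then F(pi/18) - F(0) = (-sqrt(3)/9 - pi/54 + sqrt(3)*pi**2/648) - (-2/9) = -sqrt(3)/9 - pi/54 + sqrt(3)*pi**2/648 + 2/9.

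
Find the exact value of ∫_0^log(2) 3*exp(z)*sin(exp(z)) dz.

-3*cos(2) + 3*cos(1)

Let u = exp(z), so du = exp(z) dz. When z = 0, u = 1; when z = log(2), u = 2.
The integral becomes 3·∫ sin(u) du from 1 to 2, with antiderivative -3*cos(u).
Back in z: F(z) = -3*cos(exp(z)).
Then F(log(2)) - F(0) = (-3*cos(2)) - (-3*cos(1)) = -3*cos(2) + 3*cos(1).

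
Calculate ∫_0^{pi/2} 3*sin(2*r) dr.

3

An antiderivative is F(r) = -3*cos(2*r)/2.
Then F(pi/2) - F(0) = (3/2) - (-3/2) = 3.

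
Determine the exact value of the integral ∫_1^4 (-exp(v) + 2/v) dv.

-exp(4) + exp(1) + log(16)

An antiderivative is F(v) = -exp(v) + 2*log(v).
Then F(4) - F(1) = (-exp(4) + log(16)) - (-exp(1)) = -exp(4) + exp(1) + log(16).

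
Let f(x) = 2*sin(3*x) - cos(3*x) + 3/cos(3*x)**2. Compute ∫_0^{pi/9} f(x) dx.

1/3 + 5*sqrt(3)/6

An antiderivative is F(x) = -sin(3*x)/3 - 2*cos(3*x)/3 + tan(3*x).
Then F(pi/9) - F(0) = (-1/3 + 5*sqrt(3)/6) - (-2/3) = 1/3 + 5*sqrt(3)/6.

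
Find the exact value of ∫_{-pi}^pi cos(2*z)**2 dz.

pi

Use the identity cos^2(2*z) = (1 + cos(4*z))/2.
An antiderivative is F(z) = z/2 + sin(4*z)/8.
Then F(pi) - F(-pi) = (pi/2) - (-pi/2) = pi.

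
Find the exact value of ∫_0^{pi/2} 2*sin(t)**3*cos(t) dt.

Let u = sin(t), so du = cos(t) dt. When t = 0, u = 0; when t = pi/2, u = 1.
The integral becomes 2·∫ u**3 du from 0 to 1, with antiderivative u**4/2.
Back in t: F(t) = sin(t)**4/2.
Then F(pi/2) - F(0) = (1/2) - (0) = 1/2.

1/2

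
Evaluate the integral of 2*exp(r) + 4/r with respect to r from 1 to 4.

An antiderivative is F(r) = 2*exp(r) + 4*log(r).
Then F(4) - F(1) = (8*log(2) + 2*exp(4)) - (2*exp(1)) = -2*exp(1) + 8*log(2) + 2*exp(4).

-2*exp(1) + 8*log(2) + 2*exp(4)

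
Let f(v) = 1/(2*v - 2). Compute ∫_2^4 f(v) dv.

log(3)/2

An antiderivative is F(v) = log(2*v - 2)/2.
Then F(4) - F(2) = (log(6)/2) - (log(2)/2) = log(3)/2.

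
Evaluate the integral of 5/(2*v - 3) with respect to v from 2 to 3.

5*log(3)/2

An antiderivative is F(v) = 5*log(2*v - 3)/2.
Then F(3) - F(2) = (5*log(3)/2) - (0) = 5*log(3)/2.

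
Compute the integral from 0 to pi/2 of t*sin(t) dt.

1

Integrate by parts once (u = t, dv = sin(t) dt).
An antiderivative is F(t) = -t*cos(t) + sin(t).
Then F(pi/2) - F(0) = (1) - (0) = 1.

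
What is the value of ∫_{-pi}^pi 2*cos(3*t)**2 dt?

Use the identity cos^2(3*t) = (1 + cos(6*t))/2.
An antiderivative is F(t) = t + sin(6*t)/6.
Then F(pi) - F(-pi) = (pi) - (-pi) = 2*pi.

2*pi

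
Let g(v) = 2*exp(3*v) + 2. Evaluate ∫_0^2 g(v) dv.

An antiderivative is F(v) = 2*exp(3*v)/3 + 2*v.
Then F(2) - F(0) = (4 + 2*exp(6)/3) - (2/3) = 10/3 + 2*exp(6)/3.

10/3 + 2*exp(6)/3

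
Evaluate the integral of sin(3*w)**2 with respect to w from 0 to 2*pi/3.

Use the identity sin^2(3*w) = (1 - cos(6*w))/2.
An antiderivative is F(w) = w/2 - sin(6*w)/12.
Then F(2*pi/3) - F(0) = (pi/3) - (0) = pi/3.

pi/3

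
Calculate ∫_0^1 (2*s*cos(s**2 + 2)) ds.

-sin(2) + sin(3)

Let u = s**2 + 2, so du = 2*s ds. When s = 0, u = 2; when s = 1, u = 3.
The integral becomes ∫ cos(u) du from 2 to 3, with antiderivative sin(u).
Back in s: F(s) = sin(s**2 + 2).
Then F(1) - F(0) = (sin(3)) - (sin(2)) = -sin(2) + sin(3).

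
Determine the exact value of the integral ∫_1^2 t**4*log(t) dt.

-31/25 + 32*log(2)/5

Integrate by parts once (u = ln t, dv = t**4 dt).
An antiderivative is F(t) = t**5*(5*log(t) - 1)/25.
Then F(2) - F(1) = (-32/25 + 32*log(2)/5) - (-1/25) = -31/25 + 32*log(2)/5.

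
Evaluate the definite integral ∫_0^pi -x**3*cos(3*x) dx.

-4/27 + pi**2/3

Integrate by parts 3 times (u = x^3, dv = -cos(3*x) dx).
An antiderivative is F(x) = -x**3*sin(3*x)/3 - x**2*cos(3*x)/3 + 2*x*sin(3*x)/9 + 2*cos(3*x)/27.
Then F(pi) - F(0) = (-2/27 + pi**2/3) - (2/27) = -4/27 + pi**2/3.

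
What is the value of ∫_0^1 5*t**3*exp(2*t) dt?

15/8 + 5*exp(2)/8

Integrate by parts 3 times (u = t^3, dv = 5*exp(2*t) dt).
An antiderivative is F(t) = (20*t**3 - 30*t**2 + 30*t - 15)*exp(2*t)/8.
Then F(1) - F(0) = (5*exp(2)/8) - (-15/8) = 15/8 + 5*exp(2)/8.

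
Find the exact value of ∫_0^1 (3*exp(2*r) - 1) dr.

An antiderivative is F(r) = 3*exp(2*r)/2 - r.
Then F(1) - F(0) = (-1 + 3*exp(2)/2) - (3/2) = -5/2 + 3*exp(2)/2.

-5/2 + 3*exp(2)/2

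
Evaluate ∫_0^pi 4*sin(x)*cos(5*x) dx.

Use the identity sin(x)cos(5*x) = [sin(6*x) + sin(-4*x)]/2.
An antiderivative is F(x) = cos(4*x)/2 - cos(6*x)/3.
Then F(pi) - F(0) = (1/6) - (1/6) = 0.

0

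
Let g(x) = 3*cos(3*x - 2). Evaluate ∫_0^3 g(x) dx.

Let u = 3*x - 2, so du = 3 dx. When x = 0, u = -2; when x = 3, u = 7.
The integral becomes ∫ cos(u) du from -2 to 7, with antiderivative sin(u).
Back in x: F(x) = sin(3*x - 2).
Then F(3) - F(0) = (sin(7)) - (-sin(2)) = sin(7) + sin(2).

sin(7) + sin(2)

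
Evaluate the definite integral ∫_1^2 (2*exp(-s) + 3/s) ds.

An antiderivative is F(s) = 3*log(s) - 2*exp(-s).
Then F(2) - F(1) = (-2*exp(-2) + 3*log(2)) - (-2*exp(-1)) = -2*exp(-2) + 2*exp(-1) + 3*log(2).

-2*exp(-2) + 2*exp(-1) + 3*log(2)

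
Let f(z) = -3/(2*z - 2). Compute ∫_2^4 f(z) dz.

An antiderivative is F(z) = -3*log(2*z - 2)/2.
Then F(4) - F(2) = (-3*log(6)/2) - (-3*log(2)/2) = -3*log(3)/2.

-3*log(3)/2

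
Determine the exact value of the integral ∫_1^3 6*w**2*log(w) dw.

Integrate by parts once (u = ln w, dv = 6*w**2 dw).
An antiderivative is F(w) = 2*w**3*(3*log(w) - 1)/3.
Then F(3) - F(1) = (-18 + 54*log(3)) - (-2/3) = -52/3 + 54*log(3).

-52/3 + 54*log(3)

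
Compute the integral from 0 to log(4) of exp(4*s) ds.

Let u = exp(s), so du = exp(s) ds. When s = 0, u = 1; when s = log(4), u = 4.
The integral becomes ∫ u**3 du from 1 to 4, with antiderivative u**4/4.
Back in s: F(s) = exp(4*s)/4.
Then F(log(4)) - F(0) = (64) - (1/4) = 255/4.

255/4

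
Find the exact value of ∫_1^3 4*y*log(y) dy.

-8 + 18*log(3)

Integrate by parts once (u = ln y, dv = 4*y dy).
An antiderivative is F(y) = y**2*(2*log(y) - 1).
Then F(3) - F(1) = (-9 + 18*log(3)) - (-1) = -8 + 18*log(3).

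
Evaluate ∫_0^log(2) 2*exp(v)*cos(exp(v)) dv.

-2*sin(1) + 2*sin(2)

Let u = exp(v), so du = exp(v) dv. When v = 0, u = 1; when v = log(2), u = 2.
The integral becomes 2·∫ cos(u) du from 1 to 2, with antiderivative 2*sin(u).
Back in v: F(v) = 2*sin(exp(v)).
Then F(log(2)) - F(0) = (2*sin(2)) - (2*sin(1)) = -2*sin(1) + 2*sin(2).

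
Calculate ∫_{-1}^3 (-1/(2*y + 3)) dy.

An antiderivative is F(y) = -log(2*y + 3)/2.
Then F(3) - F(-1) = (-log(3)) - (0) = -log(3).

-log(3)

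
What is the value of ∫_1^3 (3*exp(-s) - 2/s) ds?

An antiderivative is F(s) = -2*log(s) - 3*exp(-s).
Then F(3) - F(1) = (-2*log(3) - 3*exp(-3)) - (-3*exp(-1)) = -2*log(3) - 3*exp(-3) + 3*exp(-1).

-2*log(3) - 3*exp(-3) + 3*exp(-1)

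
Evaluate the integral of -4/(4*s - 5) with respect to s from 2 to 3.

An antiderivative is F(s) = -log(4*s - 5).
Then F(3) - F(2) = (-log(7)) - (-log(3)) = log(3/7).

log(3/7)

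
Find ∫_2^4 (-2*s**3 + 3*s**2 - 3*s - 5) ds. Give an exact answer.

By the power rule, an antiderivative is F(s) = -s**4/2 + s**3 - 3*s**2/2 - 5*s.
Then F(4) - F(2) = (-108) - (-16) = -92.

-92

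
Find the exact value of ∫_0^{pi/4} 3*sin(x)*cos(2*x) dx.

-1 + sqrt(2)

Use the identity sin(x)cos(2*x) = [sin(3*x) + sin(-x)]/2.
An antiderivative is F(x) = 3*cos(x)/2 - cos(3*x)/2.
Then F(pi/4) - F(0) = (sqrt(2)) - (1) = -1 + sqrt(2).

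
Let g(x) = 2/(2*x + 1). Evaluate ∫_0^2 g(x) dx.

log(5)

Let u = 2*x + 1, so du = 2 dx. When x = 0, u = 1; when x = 2, u = 5.
The integral becomes ∫ 1/u du from 1 to 5, with antiderivative log(u).
Back in x: F(x) = log(2*x + 1).
Then F(2) - F(0) = (log(5)) - (0) = log(5).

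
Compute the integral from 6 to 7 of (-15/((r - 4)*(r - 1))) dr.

Factor the denominator: r**2 - 5*r + 4 = (r - 1)(r - 4).
Partial fractions: -15/((r - 4)*(r - 1)) = 5/(r - 1) - 5/(r - 4).
An antiderivative is F(r) = -5*log(r - 4) + 5*log(r - 1).
Then F(7) - F(6) = (log(32)) - (-5*log(2) + 5*log(5)) = -5*log(5) + 10*log(2).

-5*log(5) + 10*log(2)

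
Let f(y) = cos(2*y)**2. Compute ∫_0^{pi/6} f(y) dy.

sqrt(3)/16 + pi/12

Use the identity cos^2(2*y) = (1 + cos(4*y))/2.
An antiderivative is F(y) = y/2 + sin(4*y)/8.
Then F(pi/6) - F(0) = (sqrt(3)/16 + pi/12) - (0) = sqrt(3)/16 + pi/12.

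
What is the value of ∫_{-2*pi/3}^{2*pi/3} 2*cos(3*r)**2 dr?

4*pi/3

Use the identity cos^2(3*r) = (1 + cos(6*r))/2.
An antiderivative is F(r) = r + sin(6*r)/6.
Then F(2*pi/3) - F(-2*pi/3) = (2*pi/3) - (-2*pi/3) = 4*pi/3.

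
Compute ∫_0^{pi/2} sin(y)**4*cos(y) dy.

Let u = sin(y), so du = cos(y) dy. When y = 0, u = 0; when y = pi/2, u = 1.
The integral becomes ∫ u**4 du from 0 to 1, with antiderivative u**5/5.
Back in y: F(y) = sin(y)**5/5.
Then F(pi/2) - F(0) = (1/5) - (0) = 1/5.

1/5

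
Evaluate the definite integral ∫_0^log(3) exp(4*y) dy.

Let u = exp(y), so du = exp(y) dy. When y = 0, u = 1; when y = log(3), u = 3.
The integral becomes ∫ u**3 du from 1 to 3, with antiderivative u**4/4.
Back in y: F(y) = exp(4*y)/4.
Then F(log(3)) - F(0) = (81/4) - (1/4) = 20.

20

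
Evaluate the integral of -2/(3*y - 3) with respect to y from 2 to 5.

-4*log(2)/3

An antiderivative is F(y) = -2*log(3*y - 3)/3.
Then F(5) - F(2) = (-2*log(12)/3) - (-2*log(3)/3) = -4*log(2)/3.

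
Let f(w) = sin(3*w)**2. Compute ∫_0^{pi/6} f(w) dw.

Use the identity sin^2(3*w) = (1 - cos(6*w))/2.
An antiderivative is F(w) = w/2 - sin(6*w)/12.
Then F(pi/6) - F(0) = (pi/12) - (0) = pi/12.

pi/12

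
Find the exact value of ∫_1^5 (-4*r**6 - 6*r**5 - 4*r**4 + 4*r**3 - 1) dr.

By the power rule, an antiderivative is F(r) = -4*r**7/7 - r**6 - 4*r**5/5 + r**4 - r.
Then F(5) - F(1) = (-435035/7) - (-83/35) = -2175092/35.

-2175092/35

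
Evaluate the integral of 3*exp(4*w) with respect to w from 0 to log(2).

45/4

Let u = exp(w), so du = exp(w) dw. When w = 0, u = 1; when w = log(2), u = 2.
The integral becomes 3·∫ u**3 du from 1 to 2, with antiderivative 3*u**4/4.
Back in w: F(w) = 3*exp(4*w)/4.
Then F(log(2)) - F(0) = (12) - (3/4) = 45/4.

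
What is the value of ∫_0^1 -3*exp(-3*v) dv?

An antiderivative is F(v) = exp(-3*v).
Then F(1) - F(0) = (exp(-3)) - (1) = -1 + exp(-3).

-1 + exp(-3)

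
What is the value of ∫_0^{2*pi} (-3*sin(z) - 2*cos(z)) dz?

0

An antiderivative is F(z) = -2*sin(z) + 3*cos(z).
Then F(2*pi) - F(0) = (3) - (3) = 0.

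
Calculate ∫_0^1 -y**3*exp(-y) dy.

Integrate by parts 3 times (u = y^3, dv = -exp(-y) dy).
An antiderivative is F(y) = (y**3 + 3*y**2 + 6*y + 6)*exp(-y).
Then F(1) - F(0) = (16*exp(-1)) - (6) = -6 + 16*exp(-1).

-6 + 16*exp(-1)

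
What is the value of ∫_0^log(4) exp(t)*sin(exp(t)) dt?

Let u = exp(t), so du = exp(t) dt. When t = 0, u = 1; when t = log(4), u = 4.
The integral becomes ∫ sin(u) du from 1 to 4, with antiderivative -cos(u).
Back in t: F(t) = -cos(exp(t)).
Then F(log(4)) - F(0) = (-cos(4)) - (-cos(1)) = cos(1) - cos(4).

cos(1) - cos(4)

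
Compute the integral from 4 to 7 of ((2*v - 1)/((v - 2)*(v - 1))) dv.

-4*log(2) + 3*log(5)

Factor the denominator: v**2 - 3*v + 2 = (v - 1)(v - 2).
Partial fractions: (2*v - 1)/((v - 2)*(v - 1)) = -1/(v - 1) + 3/(v - 2).
An antiderivative is F(v) = 3*log(v - 2) - log(v - 1).
Then F(7) - F(4) = (-log(3) - log(2) + 3*log(5)) - (log(8/3)) = -4*log(2) + 3*log(5).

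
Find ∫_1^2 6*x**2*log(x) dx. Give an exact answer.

Integrate by parts once (u = ln x, dv = 6*x**2 dx).
An antiderivative is F(x) = 2*x**3*(3*log(x) - 1)/3.
Then F(2) - F(1) = (-16/3 + 16*log(2)) - (-2/3) = -14/3 + 16*log(2).

-14/3 + 16*log(2)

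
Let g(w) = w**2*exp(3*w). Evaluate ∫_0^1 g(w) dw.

-2/27 + 5*exp(3)/27

Integrate by parts twice (u = w^2, dv = exp(3*w) dw).
An antiderivative is F(w) = (9*w**2 - 6*w + 2)*exp(3*w)/27.
Then F(1) - F(0) = (5*exp(3)/27) - (2/27) = -2/27 + 5*exp(3)/27.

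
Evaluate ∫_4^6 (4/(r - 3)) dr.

log(81)

An antiderivative is F(r) = 4*log(r - 3).
Then F(6) - F(4) = (log(81)) - (0) = log(81).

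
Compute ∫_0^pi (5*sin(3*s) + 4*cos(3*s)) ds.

An antiderivative is F(s) = 4*sin(3*s)/3 - 5*cos(3*s)/3.
Then F(pi) - F(0) = (5/3) - (-5/3) = 10/3.

10/3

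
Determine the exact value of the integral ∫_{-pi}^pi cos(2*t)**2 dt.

pi

Use the identity cos^2(2*t) = (1 + cos(4*t))/2.
An antiderivative is F(t) = t/2 + sin(4*t)/8.
Then F(pi) - F(-pi) = (pi/2) - (-pi/2) = pi.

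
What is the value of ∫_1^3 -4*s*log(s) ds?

8 - 18*log(3)

Integrate by parts once (u = ln s, dv = -4*s ds).
An antiderivative is F(s) = -s**2*(2*log(s) - 1).
Then F(3) - F(1) = (9 - 18*log(3)) - (1) = 8 - 18*log(3).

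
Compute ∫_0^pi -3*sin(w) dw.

An antiderivative is F(w) = 3*cos(w).
Then F(pi) - F(0) = (-3) - (3) = -6.

-6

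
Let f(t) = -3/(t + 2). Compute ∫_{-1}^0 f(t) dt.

-log(8)

An antiderivative is F(t) = -3*log(t + 2).
Then F(0) - F(-1) = (-log(8)) - (0) = -log(8).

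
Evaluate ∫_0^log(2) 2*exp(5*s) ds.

62/5

Let u = exp(s), so du = exp(s) ds. When s = 0, u = 1; when s = log(2), u = 2.
The integral becomes 2·∫ u**4 du from 1 to 2, with antiderivative 2*u**5/5.
Back in s: F(s) = 2*exp(5*s)/5.
Then F(log(2)) - F(0) = (64/5) - (2/5) = 62/5.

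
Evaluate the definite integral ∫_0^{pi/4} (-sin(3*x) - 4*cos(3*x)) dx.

An antiderivative is F(x) = -4*sin(3*x)/3 + cos(3*x)/3.
Then F(pi/4) - F(0) = (-5*sqrt(2)/6) - (1/3) = -5*sqrt(2)/6 - 1/3.

-5*sqrt(2)/6 - 1/3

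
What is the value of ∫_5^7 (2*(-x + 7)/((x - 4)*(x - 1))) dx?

log(16/9)

Factor the denominator: x**2 - 5*x + 4 = (x - 1)(x - 4).
Partial fractions: 2*(-x + 7)/((x - 4)*(x - 1)) = -4/(x - 1) + 2/(x - 4).
An antiderivative is F(x) = 2*log(x - 4) - 4*log(x - 1).
Then F(7) - F(5) = (-4*log(2) - 2*log(3)) - (-8*log(2)) = log(16/9).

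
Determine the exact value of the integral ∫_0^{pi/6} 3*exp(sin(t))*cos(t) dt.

Let u = sin(t), so du = cos(t) dt. When t = 0, u = 0; when t = pi/6, u = 1/2.
The integral becomes 3·∫ exp(u) du from 0 to 1/2, with antiderivative 3*exp(u).
Back in t: F(t) = 3*exp(sin(t)).
Then F(pi/6) - F(0) = (3*exp(1/2)) - (3) = -3 + 3*exp(1/2).

-3 + 3*exp(1/2)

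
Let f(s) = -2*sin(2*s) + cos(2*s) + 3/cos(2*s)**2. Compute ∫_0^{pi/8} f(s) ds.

1/2 + 3*sqrt(2)/4

An antiderivative is F(s) = sin(2*s)/2 + cos(2*s) + 3*tan(2*s)/2.
Then F(pi/8) - F(0) = (3*sqrt(2)/4 + 3/2) - (1) = 1/2 + 3*sqrt(2)/4.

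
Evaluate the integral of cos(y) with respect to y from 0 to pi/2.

An antiderivative is F(y) = sin(y).
Then F(pi/2) - F(0) = (1) - (0) = 1.

1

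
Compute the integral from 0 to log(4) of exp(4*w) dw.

Let u = exp(w), so du = exp(w) dw. When w = 0, u = 1; when w = log(4), u = 4.
The integral becomes ∫ u**3 du from 1 to 4, with antiderivative u**4/4.
Back in w: F(w) = exp(4*w)/4.
Then F(log(4)) - F(0) = (64) - (1/4) = 255/4.

255/4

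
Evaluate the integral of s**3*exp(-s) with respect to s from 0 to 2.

6 - 38*exp(-2)

Integrate by parts 3 times (u = s^3, dv = exp(-s) ds).
An antiderivative is F(s) = (-s**3 - 3*s**2 - 6*s - 6)*exp(-s).
Then F(2) - F(0) = (-38*exp(-2)) - (-6) = 6 - 38*exp(-2).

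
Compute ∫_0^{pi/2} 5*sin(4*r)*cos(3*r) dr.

20/7

Use the identity sin(4*r)cos(3*r) = [sin(7*r) + sin(r)]/2.
An antiderivative is F(r) = -5*cos(r)/2 - 5*cos(7*r)/14.
Then F(pi/2) - F(0) = (0) - (-20/7) = 20/7.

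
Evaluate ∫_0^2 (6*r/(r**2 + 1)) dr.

3*log(5)

Let u = r**2 + 1, so du = 2*r dr. When r = 0, u = 1; when r = 2, u = 5.
The integral becomes 3·∫ 1/u du from 1 to 5, with antiderivative 3*log(u).
Back in r: F(r) = 3*log(r**2 + 1).
Then F(2) - F(0) = (3*log(5)) - (0) = 3*log(5).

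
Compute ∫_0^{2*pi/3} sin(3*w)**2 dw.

Use the identity sin^2(3*w) = (1 - cos(6*w))/2.
An antiderivative is F(w) = w/2 - sin(6*w)/12.
Then F(2*pi/3) - F(0) = (pi/3) - (0) = pi/3.

pi/3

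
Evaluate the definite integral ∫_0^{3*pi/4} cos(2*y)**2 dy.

3*pi/8

Use the identity cos^2(2*y) = (1 + cos(4*y))/2.
An antiderivative is F(y) = y/2 + sin(4*y)/8.
Then F(3*pi/4) - F(0) = (3*pi/8) - (0) = 3*pi/8.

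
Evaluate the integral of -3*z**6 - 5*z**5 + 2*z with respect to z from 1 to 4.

By the power rule, an antiderivative is F(z) = -3*z**7/7 - 5*z**6/6 + z**2.
Then F(4) - F(1) = (-218800/21) - (-11/42) = -145863/14.

-145863/14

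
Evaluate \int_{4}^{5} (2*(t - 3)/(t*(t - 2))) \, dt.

Factor the denominator: t**2 - 2*t = t(t - 2).
Partial fractions: 2*(t - 3)/(t*(t - 2)) = 3/t - 1/(t - 2).
An antiderivative is F(t) = 3*log(t) - log(t - 2).
Then F(5) - F(4) = (-log(3) + 3*log(5)) - (log(32)) = -5*log(2) - log(3) + 3*log(5).

-5*log(2) - log(3) + 3*log(5)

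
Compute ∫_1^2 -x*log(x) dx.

3/4 - log(4)

Integrate by parts once (u = ln x, dv = -x dx).
An antiderivative is F(x) = -x**2*(2*log(x) - 1)/4.
Then F(2) - F(1) = (1 - log(4)) - (1/4) = 3/4 - log(4).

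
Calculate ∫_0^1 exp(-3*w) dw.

-(1 - exp(3))*exp(-3)/3

An antiderivative is F(w) = -exp(-3*w)/3.
Then F(1) - F(0) = (-exp(-3)/3) - (-1/3) = -(1 - exp(3))*exp(-3)/3.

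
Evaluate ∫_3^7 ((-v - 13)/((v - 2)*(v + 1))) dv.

-5*log(5) + 4*log(2)

Factor the denominator: v**2 - v - 2 = (v + 1)(v - 2).
Partial fractions: (-v - 13)/((v - 2)*(v + 1)) = 4/(v + 1) - 5/(v - 2).
An antiderivative is F(v) = -5*log(v - 2) + 4*log(v + 1).
Then F(7) - F(3) = (-5*log(5) + 12*log(2)) - (8*log(2)) = -5*log(5) + 4*log(2).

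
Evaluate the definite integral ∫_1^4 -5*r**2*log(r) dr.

Integrate by parts once (u = ln r, dv = -5*r**2 dr).
An antiderivative is F(r) = -5*r**3*(3*log(r) - 1)/9.
Then F(4) - F(1) = (320/9 - 640*log(2)/3) - (5/9) = 35 - 640*log(2)/3.

35 - 640*log(2)/3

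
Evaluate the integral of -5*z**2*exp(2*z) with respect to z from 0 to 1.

5/4 - 5*exp(2)/4

Integrate by parts twice (u = z^2, dv = -5*exp(2*z) dz).
An antiderivative is F(z) = (-10*z**2 + 10*z - 5)*exp(2*z)/4.
Then F(1) - F(0) = (-5*exp(2)/4) - (-5/4) = 5/4 - 5*exp(2)/4.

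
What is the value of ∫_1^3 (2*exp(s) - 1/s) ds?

-2*exp(1) - log(3) + 2*exp(3)

An antiderivative is F(s) = 2*exp(s) - log(s).
Then F(3) - F(1) = (-log(3) + 2*exp(3)) - (2*exp(1)) = -2*exp(1) - log(3) + 2*exp(3).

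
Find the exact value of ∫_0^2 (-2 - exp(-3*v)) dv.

An antiderivative is F(v) = -2*v + exp(-3*v)/3.
Then F(2) - F(0) = (-4 + exp(-6)/3) - (1/3) = -13/3 + exp(-6)/3.

-13/3 + exp(-6)/3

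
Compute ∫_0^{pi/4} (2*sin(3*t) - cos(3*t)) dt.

An antiderivative is F(t) = -sin(3*t)/3 - 2*cos(3*t)/3.
Then F(pi/4) - F(0) = (sqrt(2)/6) - (-2/3) = sqrt(2)/6 + 2/3.

sqrt(2)/6 + 2/3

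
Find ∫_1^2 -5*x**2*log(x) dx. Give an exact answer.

35/9 - 40*log(2)/3

Integrate by parts once (u = ln x, dv = -5*x**2 dx).
An antiderivative is F(x) = -5*x**3*(3*log(x) - 1)/9.
Then F(2) - F(1) = (40/9 - 40*log(2)/3) - (5/9) = 35/9 - 40*log(2)/3.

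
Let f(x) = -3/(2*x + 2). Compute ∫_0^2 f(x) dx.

-3*log(3)/2

An antiderivative is F(x) = -3*log(2*x + 2)/2.
Then F(2) - F(0) = (-3*log(6)/2) - (-3*log(2)/2) = -3*log(3)/2.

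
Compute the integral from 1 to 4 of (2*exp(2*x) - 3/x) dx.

An antiderivative is F(x) = exp(2*x) - 3*log(x).
Then F(4) - F(1) = (-log(64) + exp(8)) - (exp(2)) = -exp(2) - log(64) + exp(8).

-exp(2) - log(64) + exp(8)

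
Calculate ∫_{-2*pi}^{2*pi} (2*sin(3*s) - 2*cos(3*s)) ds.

0

An antiderivative is F(s) = -2*sin(3*s)/3 - 2*cos(3*s)/3.
Then F(2*pi) - F(-2*pi) = (-2/3) - (-2/3) = 0.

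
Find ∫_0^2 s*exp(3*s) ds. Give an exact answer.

Integrate by parts once (u = s, dv = exp(3*s) ds).
An antiderivative is F(s) = (3*s - 1)*exp(3*s)/9.
Then F(2) - F(0) = (5*exp(6)/9) - (-1/9) = 1/9 + 5*exp(6)/9.

1/9 + 5*exp(6)/9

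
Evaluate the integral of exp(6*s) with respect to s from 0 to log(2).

Let u = exp(s), so du = exp(s) ds. When s = 0, u = 1; when s = log(2), u = 2.
The integral becomes ∫ u**5 du from 1 to 2, with antiderivative u**6/6.
Back in s: F(s) = exp(6*s)/6.
Then F(log(2)) - F(0) = (32/3) - (1/6) = 21/2.

21/2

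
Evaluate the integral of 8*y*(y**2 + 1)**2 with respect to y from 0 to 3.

1332

Let u = y**2 + 1, so du = 2*y dy. When y = 0, u = 1; when y = 3, u = 10.
The integral becomes 4·∫ u**2 du from 1 to 10, with antiderivative 4*u**3/3.
Back in y: F(y) = 4*(y**2 + 1)**3/3.
Then F(3) - F(0) = (4000/3) - (4/3) = 1332.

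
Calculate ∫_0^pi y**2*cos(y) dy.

-2*pi

Integrate by parts twice (u = y^2, dv = cos(y) dy).
An antiderivative is F(y) = y**2*sin(y) + 2*y*cos(y) - 2*sin(y).
Then F(pi) - F(0) = (-2*pi) - (0) = -2*pi.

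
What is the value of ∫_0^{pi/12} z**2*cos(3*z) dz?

sqrt(2)*(-32 + pi**2 + 8*pi)/864

Integrate by parts twice (u = z^2, dv = cos(3*z) dz).
An antiderivative is F(z) = z**2*sin(3*z)/3 + 2*z*cos(3*z)/9 - 2*sin(3*z)/27.
Then F(pi/12) - F(0) = (sqrt(2)*(-32 + pi**2 + 8*pi)/864) - (0) = sqrt(2)*(-32 + pi**2 + 8*pi)/864.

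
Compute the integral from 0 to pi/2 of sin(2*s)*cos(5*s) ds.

Use the identity sin(2*s)cos(5*s) = [sin(7*s) + sin(-3*s)]/2.
An antiderivative is F(s) = cos(3*s)/6 - cos(7*s)/14.
Then F(pi/2) - F(0) = (0) - (2/21) = -2/21.

-2/21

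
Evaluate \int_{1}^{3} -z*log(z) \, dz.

2 - 9*log(3)/2

Integrate by parts once (u = ln z, dv = -z dz).
An antiderivative is F(z) = -z**2*(2*log(z) - 1)/4.
Then F(3) - F(1) = (9/4 - 9*log(3)/2) - (1/4) = 2 - 9*log(3)/2.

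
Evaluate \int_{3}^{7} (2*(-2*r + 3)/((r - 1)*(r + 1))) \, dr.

Factor the denominator: r**2 - 1 = (r + 1)(r - 1).
Partial fractions: 2*(-2*r + 3)/((r - 1)*(r + 1)) = -5/(r + 1) + 1/(r - 1).
An antiderivative is F(r) = log(r - 1) - 5*log(r + 1).
Then F(7) - F(3) = (-14*log(2) + log(3)) - (-9*log(2)) = log(3/32).

log(3/32)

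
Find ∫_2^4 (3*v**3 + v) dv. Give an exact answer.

186

By the power rule, an antiderivative is F(v) = 3*v**4/4 + v**2/2.
Then F(4) - F(2) = (200) - (14) = 186.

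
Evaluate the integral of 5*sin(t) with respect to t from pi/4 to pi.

An antiderivative is F(t) = -5*cos(t).
Then F(pi) - F(pi/4) = (5) - (-5*sqrt(2)/2) = 5*sqrt(2)/2 + 5.

5*sqrt(2)/2 + 5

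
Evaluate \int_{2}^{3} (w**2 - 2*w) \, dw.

4/3

By the power rule, an antiderivative is F(w) = w**3/3 - w**2.
Then F(3) - F(2) = (0) - (-4/3) = 4/3.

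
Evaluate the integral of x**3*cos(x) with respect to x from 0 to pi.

12 - 3*pi**2

Integrate by parts 3 times (u = x^3, dv = cos(x) dx).
An antiderivative is F(x) = x**3*sin(x) + 3*x**2*cos(x) - 6*x*sin(x) - 6*cos(x).
Then F(pi) - F(0) = (6 - 3*pi**2) - (-6) = 12 - 3*pi**2.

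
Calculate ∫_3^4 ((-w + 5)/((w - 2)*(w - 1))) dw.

Factor the denominator: w**2 - 3*w + 2 = (w - 1)(w - 2).
Partial fractions: (-w + 5)/((w - 2)*(w - 1)) = -4/(w - 1) + 3/(w - 2).
An antiderivative is F(w) = 3*log(w - 2) - 4*log(w - 1).
Then F(4) - F(3) = (log(8/81)) - (-log(16)) = -4*log(3) + 7*log(2).

-4*log(3) + 7*log(2)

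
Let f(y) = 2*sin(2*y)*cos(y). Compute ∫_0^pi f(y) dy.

Use the identity sin(2*y)cos(y) = [sin(3*y) + sin(y)]/2.
An antiderivative is F(y) = -cos(y) - cos(3*y)/3.
Then F(pi) - F(0) = (4/3) - (-4/3) = 8/3.

8/3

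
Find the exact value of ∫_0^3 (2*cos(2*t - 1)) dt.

sin(5) + sin(1)

Let u = 2*t - 1, so du = 2 dt. When t = 0, u = -1; when t = 3, u = 5.
The integral becomes ∫ cos(u) du from -1 to 5, with antiderivative sin(u).
Back in t: F(t) = sin(2*t - 1).
Then F(3) - F(0) = (sin(5)) - (-sin(1)) = sin(5) + sin(1).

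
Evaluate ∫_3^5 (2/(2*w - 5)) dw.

An antiderivative is F(w) = log(2*w - 5).
Then F(5) - F(3) = (log(5)) - (0) = log(5).

log(5)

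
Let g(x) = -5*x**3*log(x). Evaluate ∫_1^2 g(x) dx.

Integrate by parts once (u = ln x, dv = -5*x**3 dx).
An antiderivative is F(x) = -5*x**4*(4*log(x) - 1)/16.
Then F(2) - F(1) = (5 - 20*log(2)) - (5/16) = 75/16 - 20*log(2).

75/16 - 20*log(2)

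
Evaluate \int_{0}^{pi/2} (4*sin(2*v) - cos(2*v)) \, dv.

4

An antiderivative is F(v) = -sin(2*v)/2 - 2*cos(2*v).
Then F(pi/2) - F(0) = (2) - (-2) = 4.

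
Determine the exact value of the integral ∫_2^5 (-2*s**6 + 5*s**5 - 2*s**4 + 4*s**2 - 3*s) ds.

-365052/35

By the power rule, an antiderivative is F(s) = -2*s**7/7 + 5*s**6/6 - 2*s**5/5 + 4*s**3/3 - 3*s**2/2.
Then F(5) - F(2) = (-72950/7) - (302/35) = -365052/35.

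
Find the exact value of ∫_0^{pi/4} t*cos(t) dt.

-1 + sqrt(2)*pi/8 + sqrt(2)/2

Integrate by parts once (u = t, dv = cos(t) dt).
An antiderivative is F(t) = t*sin(t) + cos(t).
Then F(pi/4) - F(0) = (sqrt(2)*(pi + 4)/8) - (1) = -1 + sqrt(2)*pi/8 + sqrt(2)/2.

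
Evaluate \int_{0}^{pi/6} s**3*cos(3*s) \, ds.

Integrate by parts 3 times (u = s^3, dv = cos(3*s) ds).
An antiderivative is F(s) = s**3*sin(3*s)/3 + s**2*cos(3*s)/3 - 2*s*sin(3*s)/9 - 2*cos(3*s)/27.
Then F(pi/6) - F(0) = (pi*(-24 + pi**2)/648) - (-2/27) = -pi/27 + pi**3/648 + 2/27.

-pi/27 + pi**3/648 + 2/27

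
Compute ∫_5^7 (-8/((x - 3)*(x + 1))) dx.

log(4/9)

Factor the denominator: x**2 - 2*x - 3 = (x + 1)(x - 3).
Partial fractions: -8/((x - 3)*(x + 1)) = 2/(x + 1) - 2/(x - 3).
An antiderivative is F(x) = -2*log(x - 3) + 2*log(x + 1).
Then F(7) - F(5) = (log(4)) - (log(9)) = log(4/9).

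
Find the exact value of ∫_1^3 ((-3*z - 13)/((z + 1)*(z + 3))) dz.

Factor the denominator: z**2 + 4*z + 3 = (z + 3)(z + 1).
Partial fractions: (-3*z - 13)/((z + 1)*(z + 3)) = 2/(z + 3) - 5/(z + 1).
An antiderivative is F(z) = -5*log(z + 1) + 2*log(z + 3).
Then F(3) - F(1) = (-8*log(2) + 2*log(3)) - (-log(2)) = -7*log(2) + 2*log(3).

-7*log(2) + 2*log(3)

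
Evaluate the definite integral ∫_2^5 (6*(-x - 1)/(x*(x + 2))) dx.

-3*log(7) - 3*log(5) + 9*log(2)

Factor the denominator: x**2 + 2*x = (x + 2)x.
Partial fractions: 6*(-x - 1)/(x*(x + 2)) = -3/(x + 2) - 3/x.
An antiderivative is F(x) = -3*log(x) - 3*log(x + 2).
Then F(5) - F(2) = (-3*log(7) - 3*log(5)) - (-9*log(2)) = -3*log(7) - 3*log(5) + 9*log(2).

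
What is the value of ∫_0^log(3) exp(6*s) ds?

364/3

Let u = exp(s), so du = exp(s) ds. When s = 0, u = 1; when s = log(3), u = 3.
The integral becomes ∫ u**5 du from 1 to 3, with antiderivative u**6/6.
Back in s: F(s) = exp(6*s)/6.
Then F(log(3)) - F(0) = (243/2) - (1/6) = 364/3.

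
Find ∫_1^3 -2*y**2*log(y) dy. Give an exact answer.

Integrate by parts once (u = ln y, dv = -2*y**2 dy).
An antiderivative is F(y) = -2*y**3*(3*log(y) - 1)/9.
Then F(3) - F(1) = (6 - 18*log(3)) - (2/9) = 52/9 - 18*log(3).

52/9 - 18*log(3)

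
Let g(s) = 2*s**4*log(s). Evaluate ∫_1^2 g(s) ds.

Integrate by parts once (u = ln s, dv = 2*s**4 ds).
An antiderivative is F(s) = 2*s**5*(5*log(s) - 1)/25.
Then F(2) - F(1) = (-64/25 + 64*log(2)/5) - (-2/25) = -62/25 + 64*log(2)/5.

-62/25 + 64*log(2)/5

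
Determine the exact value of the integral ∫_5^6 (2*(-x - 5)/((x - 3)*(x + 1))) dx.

-6*log(3) + 2*log(2) + 2*log(7)

Factor the denominator: x**2 - 2*x - 3 = (x + 1)(x - 3).
Partial fractions: 2*(-x - 5)/((x - 3)*(x + 1)) = 2/(x + 1) - 4/(x - 3).
An antiderivative is F(x) = -4*log(x - 3) + 2*log(x + 1).
Then F(6) - F(5) = (log(49/81)) - (log(9/4)) = -6*log(3) + 2*log(2) + 2*log(7).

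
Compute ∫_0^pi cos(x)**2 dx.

pi/2

Use the identity cos^2(x) = (1 + cos(2*x))/2.
An antiderivative is F(x) = x/2 + sin(2*x)/4.
Then F(pi) - F(0) = (pi/2) - (0) = pi/2.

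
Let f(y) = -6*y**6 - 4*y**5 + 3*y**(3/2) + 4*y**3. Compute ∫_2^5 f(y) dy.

-536337/7 - 24*sqrt(2)/5 + 30*sqrt(5)

By the power rule, an antiderivative is F(y) = -6*y**7/7 - 2*y**6/3 + 6*y**(5/2)/5 + y**4.
Then F(5) - F(2) = (-1611875/21 + 30*sqrt(5)) - (-2864/21 + 24*sqrt(2)/5) = -536337/7 - 24*sqrt(2)/5 + 30*sqrt(5).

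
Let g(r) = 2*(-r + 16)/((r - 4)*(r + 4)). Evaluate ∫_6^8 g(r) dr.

Factor the denominator: r**2 - 16 = (r + 4)(r - 4).
Partial fractions: 2*(-r + 16)/((r - 4)*(r + 4)) = -5/(r + 4) + 3/(r - 4).
An antiderivative is F(r) = 3*log(r - 4) - 5*log(r + 4).
Then F(8) - F(6) = (-5*log(3) - 4*log(2)) - (-5*log(5) - 2*log(2)) = -5*log(3) - 2*log(2) + 5*log(5).

-5*log(3) - 2*log(2) + 5*log(5)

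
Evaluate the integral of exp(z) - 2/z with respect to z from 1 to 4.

-log(16) - exp(1) + exp(4)

An antiderivative is F(z) = exp(z) - 2*log(z).
Then F(4) - F(1) = (-log(16) + exp(4)) - (exp(1)) = -log(16) - exp(1) + exp(4).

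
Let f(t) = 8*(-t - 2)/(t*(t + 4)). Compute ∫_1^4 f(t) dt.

-20*log(2) + 4*log(5)

Factor the denominator: t**2 + 4*t = (t + 4)t.
Partial fractions: 8*(-t - 2)/(t*(t + 4)) = -4/(t + 4) - 4/t.
An antiderivative is F(t) = -4*log(t) - 4*log(t + 4).
Then F(4) - F(1) = (-20*log(2)) - (-4*log(5)) = -20*log(2) + 4*log(5).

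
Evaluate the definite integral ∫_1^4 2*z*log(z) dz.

Integrate by parts once (u = ln z, dv = 2*z dz).
An antiderivative is F(z) = z**2*(2*log(z) - 1)/2.
Then F(4) - F(1) = (-8 + 32*log(2)) - (-1/2) = -15/2 + 32*log(2).

-15/2 + 32*log(2)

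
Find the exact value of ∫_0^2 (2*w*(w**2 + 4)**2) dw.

448/3

Let u = w**2 + 4, so du = 2*w dw. When w = 0, u = 4; when w = 2, u = 8.
The integral becomes ∫ u**2 du from 4 to 8, with antiderivative u**3/3.
Back in w: F(w) = (w**2 + 4)**3/3.
Then F(2) - F(0) = (512/3) - (64/3) = 448/3.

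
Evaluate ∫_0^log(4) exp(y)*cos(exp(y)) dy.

Let u = exp(y), so du = exp(y) dy. When y = 0, u = 1; when y = log(4), u = 4.
The integral becomes ∫ cos(u) du from 1 to 4, with antiderivative sin(u).
Back in y: F(y) = sin(exp(y)).
Then F(log(4)) - F(0) = (sin(4)) - (sin(1)) = -sin(1) + sin(4).

-sin(1) + sin(4)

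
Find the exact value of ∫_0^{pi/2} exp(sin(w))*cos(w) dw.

Let u = sin(w), so du = cos(w) dw. When w = 0, u = 0; when w = pi/2, u = 1.
The integral becomes ∫ exp(u) du from 0 to 1, with antiderivative exp(u).
Back in w: F(w) = exp(sin(w)).
Then F(pi/2) - F(0) = (E) - (1) = -1 + E.

-1 + E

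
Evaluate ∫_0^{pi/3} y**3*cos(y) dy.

Integrate by parts 3 times (u = y^3, dv = cos(y) dy).
An antiderivative is F(y) = y**3*sin(y) + 3*y**2*cos(y) - 6*y*sin(y) - 6*cos(y).
Then F(pi/3) - F(0) = (-sqrt(3)*pi - 3 + sqrt(3)*pi**3/54 + pi**2/6) - (-6) = -sqrt(3)*pi + sqrt(3)*pi**3/54 + pi**2/6 + 3.

-sqrt(3)*pi + sqrt(3)*pi**3/54 + pi**2/6 + 3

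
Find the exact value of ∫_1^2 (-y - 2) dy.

-7/2

By the power rule, an antiderivative is F(y) = -y**2/2 - 2*y.
Then F(2) - F(1) = (-6) - (-5/2) = -7/2.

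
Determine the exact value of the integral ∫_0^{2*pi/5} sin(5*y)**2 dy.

Use the identity sin^2(5*y) = (1 - cos(10*y))/2.
An antiderivative is F(y) = y/2 - sin(10*y)/20.
Then F(2*pi/5) - F(0) = (pi/5) - (0) = pi/5.

pi/5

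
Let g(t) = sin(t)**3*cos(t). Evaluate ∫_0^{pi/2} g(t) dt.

Let u = sin(t), so du = cos(t) dt. When t = 0, u = 0; when t = pi/2, u = 1.
The integral becomes ∫ u**3 du from 0 to 1, with antiderivative u**4/4.
Back in t: F(t) = sin(t)**4/4.
Then F(pi/2) - F(0) = (1/4) - (0) = 1/4.

1/4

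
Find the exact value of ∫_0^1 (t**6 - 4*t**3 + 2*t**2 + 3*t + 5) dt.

By the power rule, an antiderivative is F(t) = t**7/7 - t**4 + 2*t**3/3 + 3*t**2/2 + 5*t.
Then F(1) - F(0) = (265/42) - (0) = 265/42.

265/42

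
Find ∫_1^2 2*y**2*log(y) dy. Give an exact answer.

Integrate by parts once (u = ln y, dv = 2*y**2 dy).
An antiderivative is F(y) = 2*y**3*(3*log(y) - 1)/9.
Then F(2) - F(1) = (-16/9 + 16*log(2)/3) - (-2/9) = -14/9 + 16*log(2)/3.

-14/9 + 16*log(2)/3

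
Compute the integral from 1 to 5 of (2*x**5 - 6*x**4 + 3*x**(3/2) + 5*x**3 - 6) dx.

By the power rule, an antiderivative is F(x) = x**6/3 + 6*x**(5/2)/5 - 6*x**5/5 + 5*x**4/4 - 6*x.
Then F(5) - F(1) = (30*sqrt(5) + 26515/12) - (-53/12) = 30*sqrt(5) + 2214.

30*sqrt(5) + 2214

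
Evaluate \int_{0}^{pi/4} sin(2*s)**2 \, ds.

Use the identity sin^2(2*s) = (1 - cos(4*s))/2.
An antiderivative is F(s) = s/2 - sin(4*s)/8.
Then F(pi/4) - F(0) = (pi/8) - (0) = pi/8.

pi/8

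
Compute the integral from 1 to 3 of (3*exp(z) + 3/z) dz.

An antiderivative is F(z) = 3*exp(z) + 3*log(z).
Then F(3) - F(1) = (3*log(3) + 3*exp(3)) - (3*exp(1)) = -3*exp(1) + 3*log(3) + 3*exp(3).

-3*exp(1) + 3*log(3) + 3*exp(3)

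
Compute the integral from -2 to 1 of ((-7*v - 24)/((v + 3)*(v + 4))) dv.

Factor the denominator: v**2 + 7*v + 12 = (v + 4)(v + 3).
Partial fractions: (-7*v - 24)/((v + 3)*(v + 4)) = -4/(v + 4) - 3/(v + 3).
An antiderivative is F(v) = -3*log(v + 3) - 4*log(v + 4).
Then F(1) - F(-2) = (-4*log(5) - 6*log(2)) - (-log(16)) = -4*log(5) - 2*log(2).

-4*log(5) - 2*log(2)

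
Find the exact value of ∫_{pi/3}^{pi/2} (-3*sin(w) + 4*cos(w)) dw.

5/2 - 2*sqrt(3)

An antiderivative is F(w) = 4*sin(w) + 3*cos(w).
Then F(pi/2) - F(pi/3) = (4) - (3/2 + 2*sqrt(3)) = 5/2 - 2*sqrt(3).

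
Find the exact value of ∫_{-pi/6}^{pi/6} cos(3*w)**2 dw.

Use the identity cos^2(3*w) = (1 + cos(6*w))/2.
An antiderivative is F(w) = w/2 + sin(6*w)/12.
Then F(pi/6) - F(-pi/6) = (pi/12) - (-pi/12) = pi/6.

pi/6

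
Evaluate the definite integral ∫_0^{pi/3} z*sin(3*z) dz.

pi/9

Integrate by parts once (u = z, dv = sin(3*z) dz).
An antiderivative is F(z) = -z*cos(3*z)/3 + sin(3*z)/9.
Then F(pi/3) - F(0) = (pi/9) - (0) = pi/9.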